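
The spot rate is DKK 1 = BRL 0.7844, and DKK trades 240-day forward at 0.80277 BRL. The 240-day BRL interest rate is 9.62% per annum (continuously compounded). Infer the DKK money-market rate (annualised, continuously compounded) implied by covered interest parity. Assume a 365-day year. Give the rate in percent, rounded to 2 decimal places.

6.10%

T = 240/365 years.
F/S = 0.80277/0.7844 = 1.0234192 = (growth of BRL) / (growth of DKK).
BRL growth factor: e^(0.0962×240/365) = 1.0652982.
So the DKK growth factor = 1.0409207.
Take logs: ln 1.0409207 / (240/365) = 0.060994, so 6.10%.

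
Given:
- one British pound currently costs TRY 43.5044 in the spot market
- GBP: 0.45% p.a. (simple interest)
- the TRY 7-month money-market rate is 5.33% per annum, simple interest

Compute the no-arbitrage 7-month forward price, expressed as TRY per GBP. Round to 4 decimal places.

44.7396

T = 7/12 years.
TRY accumulates by 1 + 0.0533×7/12 = 1.03109167.
Growth of 1 GBP over T: 1 + 0.0045×7/12 = 1.002625.
Forward (TRY per GBP) = 43.5044 × 1.03109167 / 1.002625 = 44.739583.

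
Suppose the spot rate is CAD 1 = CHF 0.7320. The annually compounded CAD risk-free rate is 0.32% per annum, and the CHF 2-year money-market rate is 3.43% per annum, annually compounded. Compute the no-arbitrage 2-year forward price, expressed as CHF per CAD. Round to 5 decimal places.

T = 2 years.
Growth of 1 CHF over T: (1 + 0.0343)^2 = 1.0697765.
Growth of 1 CAD over T: (1 + 0.0032)^2 = 1.0064102.
CIP: F = S · (grow CHF)/(grow CAD) = 0.732 × 1.0697765/1.0064102 = 0.7780887 CHF per CAD.

0.77809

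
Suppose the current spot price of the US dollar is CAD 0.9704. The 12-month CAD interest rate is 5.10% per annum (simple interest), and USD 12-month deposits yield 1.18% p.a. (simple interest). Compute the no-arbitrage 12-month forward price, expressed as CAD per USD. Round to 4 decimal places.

1.0080

T = 1 year.
CAD growth factor: 1 + 0.0510×1 = 1.051000.
USD accumulates by 1 + 0.0118×1 = 1.011800.
CIP: F = S · (grow CAD)/(grow USD) = 0.9704 × 1.051000/1.011800 = 1.007996 CAD per USD.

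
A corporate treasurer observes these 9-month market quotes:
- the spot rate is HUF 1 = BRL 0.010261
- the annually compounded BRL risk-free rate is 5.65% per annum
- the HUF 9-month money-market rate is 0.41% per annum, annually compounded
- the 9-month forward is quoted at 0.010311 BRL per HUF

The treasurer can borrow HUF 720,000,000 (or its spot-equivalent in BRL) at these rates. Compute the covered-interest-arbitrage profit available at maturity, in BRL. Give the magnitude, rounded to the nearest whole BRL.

T = 9/12 years.
Invest the HUF and cover forward: 720,000,000 × 1.003073427 × 0.010311 = BRL 7,446,736.88.
Convert at spot and invest in BRL: 720,000,000 × 0.010261 × 1.042082556 = BRL 7,698,822.56.
The quoted forward undervalues HUF, so borrow HUF, convert to BRL at spot, deposit the BRL at 5.65%, and buy HUF forward at 0.010311 to cover the loan.
The gap between the two covered legs is BRL 252,086.

BRL 252,086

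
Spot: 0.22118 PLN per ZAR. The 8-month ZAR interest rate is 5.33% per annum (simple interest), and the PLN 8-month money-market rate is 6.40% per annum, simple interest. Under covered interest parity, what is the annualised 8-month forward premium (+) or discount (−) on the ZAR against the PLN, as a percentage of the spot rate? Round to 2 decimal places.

+1.03%

T = 8/12 years.
No-arbitrage forward: 0.22118 × 1.0426667 / 1.0355333 = 0.22270363 PLN/ZAR.
Annualised premium = (F − S)/S × (1/T) = (0.22270363 − 0.22118)/0.22118 ÷ (8/12) = 1.03%.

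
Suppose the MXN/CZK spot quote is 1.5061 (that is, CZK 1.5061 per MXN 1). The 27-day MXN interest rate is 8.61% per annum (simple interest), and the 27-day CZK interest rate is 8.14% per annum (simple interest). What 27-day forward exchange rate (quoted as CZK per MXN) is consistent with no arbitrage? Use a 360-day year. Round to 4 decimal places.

1.5056

T = 27/360 years.
CZK accumulates by 1 + 0.0814×27/360 = 1.006105.
MXN accumulates by 1 + 0.0861×27/360 = 1.0064575.
So F = 1.5061 × 1.006105 / 1.0064575 = 1.505573 (CZK/MXN).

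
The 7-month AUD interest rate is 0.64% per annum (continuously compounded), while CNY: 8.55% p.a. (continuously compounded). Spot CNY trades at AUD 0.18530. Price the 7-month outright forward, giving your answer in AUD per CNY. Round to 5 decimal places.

T = 7/12 years.
AUD accumulates by e^(0.0064×7/12) = 1.0037403.
CNY accumulates by e^(0.0855×7/12) = 1.0511397.
Forward (AUD per CNY) = 0.1853 × 1.0037403 / 1.0511397 = 0.1769442.

0.17694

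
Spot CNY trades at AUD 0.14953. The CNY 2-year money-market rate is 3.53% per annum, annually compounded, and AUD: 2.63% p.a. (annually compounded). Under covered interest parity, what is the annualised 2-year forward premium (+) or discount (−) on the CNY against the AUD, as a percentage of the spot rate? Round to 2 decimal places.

-0.87%

T = 2 years.
No-arbitrage forward: 0.14953 × 1.0532917 / 1.0718461 = 0.14694153 AUD/CNY.
Annualised premium = (F − S)/S × (1/T) = (0.14694153 − 0.14953)/0.14953 ÷ 2 = -0.87%.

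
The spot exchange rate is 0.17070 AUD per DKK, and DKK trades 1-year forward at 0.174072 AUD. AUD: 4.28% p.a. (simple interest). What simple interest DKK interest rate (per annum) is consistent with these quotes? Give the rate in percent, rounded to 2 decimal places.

T = 1 year.
F/S = 0.174072/0.1707 = 1.0197540 = (growth of AUD) / (growth of DKK).
AUD growth factor: 1 + 0.0428×1 = 1.042800.
So the DKK growth factor = 1.0225996.
(1.0225996 − 1)/T = 0.022600, i.e. 2.26%.

2.26%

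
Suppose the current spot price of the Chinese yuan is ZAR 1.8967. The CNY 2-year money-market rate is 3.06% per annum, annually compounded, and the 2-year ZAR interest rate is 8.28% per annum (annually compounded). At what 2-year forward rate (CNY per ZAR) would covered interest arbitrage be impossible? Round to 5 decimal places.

0.47762

T = 2 years.
ZAR accumulates by (1 + 0.0828)^2 = 1.1724558.
CNY accumulates by (1 + 0.0306)^2 = 1.0621364.
Forward (ZAR per CNY) = 1.8967 × 1.1724558 / 1.0621364 = 2.093702.
Invert for CNY per ZAR: 1 / 2.093702 = 0.47762.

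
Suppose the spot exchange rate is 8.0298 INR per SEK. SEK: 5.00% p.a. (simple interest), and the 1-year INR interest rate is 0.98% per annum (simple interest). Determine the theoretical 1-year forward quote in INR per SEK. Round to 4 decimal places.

7.7224

T = 1 year.
Growth of 1 INR over T: 1 + 0.0098×1 = 1.009800.
SEK accumulates by 1 + 0.0500×1 = 1.050000.
Forward (INR per SEK) = 8.0298 × 1.009800 / 1.050000 = 7.722373.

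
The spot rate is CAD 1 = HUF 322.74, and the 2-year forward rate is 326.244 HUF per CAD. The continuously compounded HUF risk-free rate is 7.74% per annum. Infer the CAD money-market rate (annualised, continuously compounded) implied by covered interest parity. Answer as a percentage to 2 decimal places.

7.20%

T = 2 years.
F/S = 326.244/322.74 = 1.0108570 = (growth of HUF) / (growth of CAD).
HUF growth factor: e^(0.0774×2) = 1.1674245.
Hence g_CAD = 1.1548859.
r = ln(1.1548859)/2 = 0.072001 → 7.20%.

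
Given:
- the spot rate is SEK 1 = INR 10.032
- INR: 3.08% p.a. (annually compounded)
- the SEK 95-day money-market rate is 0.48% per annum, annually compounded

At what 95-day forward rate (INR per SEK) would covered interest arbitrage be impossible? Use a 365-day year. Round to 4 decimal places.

10.0989

T = 95/365 years.
INR growth factor: (1 + 0.0308)^(95/365) = 1.00792671.
SEK accumulates by (1 + 0.0048)^(95/365) = 1.0012471.
Forward (INR per SEK) = 10.032 × 1.00792671 / 1.0012471 = 10.098926.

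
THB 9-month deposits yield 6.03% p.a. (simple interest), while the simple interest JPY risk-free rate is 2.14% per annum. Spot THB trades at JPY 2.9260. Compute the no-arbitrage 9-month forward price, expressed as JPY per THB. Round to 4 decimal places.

T = 9/12 years.
JPY growth factor: 1 + 0.0214×9/12 = 1.016050.
THB growth factor: 1 + 0.0603×9/12 = 1.045225.
Forward (JPY per THB) = 2.926 × 1.016050 / 1.045225 = 2.844328.

2.8443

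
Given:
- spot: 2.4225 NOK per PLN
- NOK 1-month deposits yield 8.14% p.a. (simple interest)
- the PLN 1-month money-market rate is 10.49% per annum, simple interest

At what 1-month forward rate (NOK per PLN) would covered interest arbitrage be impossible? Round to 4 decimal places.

T = 1/12 years.
Growth of 1 NOK over T: 1 + 0.0814×1/12 = 1.0067833.
PLN accumulates by 1 + 0.1049×1/12 = 1.0087417.
So F = 2.4225 × 1.0067833 / 1.0087417 = 2.417797 (NOK/PLN).

2.4178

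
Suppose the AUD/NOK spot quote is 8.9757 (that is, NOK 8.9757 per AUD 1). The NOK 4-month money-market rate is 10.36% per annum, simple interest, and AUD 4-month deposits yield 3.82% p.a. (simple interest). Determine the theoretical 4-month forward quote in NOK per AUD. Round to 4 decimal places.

T = 4/12 years.
NOK growth factor: 1 + 0.1036×4/12 = 1.0345333.
AUD growth factor: 1 + 0.0382×4/12 = 1.0127333.
So F = 8.9757 × 1.0345333 / 1.0127333 = 9.168910 (NOK/AUD).

9.1689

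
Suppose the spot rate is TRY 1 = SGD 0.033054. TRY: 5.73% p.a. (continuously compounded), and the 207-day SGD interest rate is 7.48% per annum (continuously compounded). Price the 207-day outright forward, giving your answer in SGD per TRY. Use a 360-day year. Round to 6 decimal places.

T = 207/360 years.
Growth of 1 SGD over T: e^(0.0748×207/360) = 1.0439483.
Growth of 1 TRY over T: e^(0.0573×207/360) = 1.0334963.
Forward (SGD per TRY) = 0.033054 × 1.0439483 / 1.0334963 = 0.03338828.

0.033388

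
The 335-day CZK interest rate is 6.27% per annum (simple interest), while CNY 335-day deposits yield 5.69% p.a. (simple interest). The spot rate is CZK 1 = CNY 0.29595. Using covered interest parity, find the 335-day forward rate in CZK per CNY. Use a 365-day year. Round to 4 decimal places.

3.3960

T = 335/365 years.
CNY accumulates by 1 + 0.0569×335/365 = 1.0522233.
CZK accumulates by 1 + 0.0627×335/365 = 1.0575466.
So F = 0.29595 × 1.0522233 / 1.0575466 = 0.2944603 (CNY/CZK).
Quoted the other way: 1/0.2944603 = 3.3960 CZK per CNY.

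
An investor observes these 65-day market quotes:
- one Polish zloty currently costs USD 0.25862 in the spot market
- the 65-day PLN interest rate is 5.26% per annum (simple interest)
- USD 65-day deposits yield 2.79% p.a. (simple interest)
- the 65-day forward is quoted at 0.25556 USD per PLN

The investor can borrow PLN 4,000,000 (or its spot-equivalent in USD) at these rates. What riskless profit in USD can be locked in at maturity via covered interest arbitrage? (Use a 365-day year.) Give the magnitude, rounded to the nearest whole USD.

USD 7,804

T = 65/365 years.
Invest the PLN and cover forward: 4,000,000 × 1.009367123 × 0.25556 = USD 1,031,815.45.
Convert at spot and invest in USD: 4,000,000 × 0.25862 × 1.004968493 = USD 1,039,619.81.
The quoted forward undervalues PLN, so borrow PLN, convert to USD at spot, deposit the USD at 2.79%, and buy PLN forward at 0.25556 to cover the loan.
Profit = 1,039,619.81 − 1,031,815.45 = USD 7,804.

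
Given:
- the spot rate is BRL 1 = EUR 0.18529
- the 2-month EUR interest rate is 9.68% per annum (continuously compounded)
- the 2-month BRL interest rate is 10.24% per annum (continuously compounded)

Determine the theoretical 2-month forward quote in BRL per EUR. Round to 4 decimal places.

5.4020

T = 2/12 years.
Growth of 1 EUR over T: e^(0.0968×2/12) = 1.0162642.
Growth of 1 BRL over T: e^(0.1024×2/12) = 1.0172131.
Forward (EUR per BRL) = 0.18529 × 1.0162642 / 1.0172131 = 0.1851172.
Invert for BRL per EUR: 1 / 0.1851172 = 5.4020.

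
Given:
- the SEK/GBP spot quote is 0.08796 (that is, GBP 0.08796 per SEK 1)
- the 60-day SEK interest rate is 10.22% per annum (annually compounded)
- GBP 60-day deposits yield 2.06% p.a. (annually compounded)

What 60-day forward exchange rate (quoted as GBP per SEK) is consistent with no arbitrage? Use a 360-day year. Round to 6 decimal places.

T = 60/360 years.
GBP growth factor: (1 + 0.0206)^(60/360) = 1.0034042.
SEK growth factor: (1 + 0.1022)^(60/360) = 1.0163503.
So F = 0.08796 × 1.0034042 / 1.0163503 = 0.08683958 (GBP/SEK).

0.086840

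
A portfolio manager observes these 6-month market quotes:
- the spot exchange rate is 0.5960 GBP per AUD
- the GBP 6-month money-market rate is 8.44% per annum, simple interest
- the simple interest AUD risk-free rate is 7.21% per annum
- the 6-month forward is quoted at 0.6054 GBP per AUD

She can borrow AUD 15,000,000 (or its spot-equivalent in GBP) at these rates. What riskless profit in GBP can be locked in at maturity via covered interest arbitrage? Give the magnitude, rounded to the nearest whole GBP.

T = 6/12 years.
Invest the AUD and cover forward: 15,000,000 × 1.036050 × 0.6054 = GBP 9,408,370.05.
Convert at spot and invest in GBP: 15,000,000 × 0.5960 × 1.042200 = GBP 9,317,268.00.
The quoted forward overvalues AUD, so borrow GBP, buy AUD at spot, deposit the AUD at 7.21%, and sell the proceeds forward at 0.6054.
Arbitrage profit = |9,408,370.05 − 9,317,268.00| = GBP 91,102.

GBP 91,102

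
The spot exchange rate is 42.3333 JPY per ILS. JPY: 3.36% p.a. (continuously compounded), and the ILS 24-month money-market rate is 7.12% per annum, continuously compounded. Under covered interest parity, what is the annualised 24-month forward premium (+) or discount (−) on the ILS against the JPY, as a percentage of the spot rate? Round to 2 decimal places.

T = 2 years.
F = S · g_JPY/g_ILS = 42.3333 × 1.0695094/1.1530378 = 39.2665898.
Annualised premium = (F − S)/S × (1/T) = (39.2665898 − 42.3333)/42.3333 ÷ 2 = -3.62%.

-3.62%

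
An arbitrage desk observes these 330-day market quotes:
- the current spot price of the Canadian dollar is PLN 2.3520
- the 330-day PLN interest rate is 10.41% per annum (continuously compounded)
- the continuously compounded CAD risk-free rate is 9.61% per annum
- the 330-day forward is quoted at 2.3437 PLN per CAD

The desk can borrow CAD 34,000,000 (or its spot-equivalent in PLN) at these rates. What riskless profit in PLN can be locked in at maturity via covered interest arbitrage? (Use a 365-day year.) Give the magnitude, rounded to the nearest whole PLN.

PLN 941,003

T = 330/365 years.
Invest the CAD and cover forward: 34,000,000 × 1.0907711591 × 2.3437 = PLN 86,918,972.43.
Convert at spot and invest in PLN: 34,000,000 × 2.3520 × 1.0986891729 = PLN 87,859,975.78.
The quoted forward undervalues CAD, so borrow CAD, convert to PLN at spot, deposit the PLN at 10.41%, and buy CAD forward at 2.3437 to cover the loan.
Arbitrage profit = |86,918,972.43 − 87,859,975.78| = PLN 941,003.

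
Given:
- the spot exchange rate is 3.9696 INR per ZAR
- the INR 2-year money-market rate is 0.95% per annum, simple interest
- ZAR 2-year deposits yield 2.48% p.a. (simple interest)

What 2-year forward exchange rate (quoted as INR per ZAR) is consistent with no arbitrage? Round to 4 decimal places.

3.8539

T = 2 years.
INR growth factor: 1 + 0.0095×2 = 1.019000.
ZAR growth factor: 1 + 0.0248×2 = 1.049600.
Forward (INR per ZAR) = 3.9696 × 1.019000 / 1.049600 = 3.853870.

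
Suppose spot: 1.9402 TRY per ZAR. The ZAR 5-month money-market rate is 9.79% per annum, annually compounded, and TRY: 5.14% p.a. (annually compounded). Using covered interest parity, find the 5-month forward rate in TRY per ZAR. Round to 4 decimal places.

T = 5/12 years.
TRY growth factor: (1 + 0.0514)^(5/12) = 1.021104.
ZAR accumulates by (1 + 0.0979)^(5/12) = 1.0396835.
Forward (TRY per ZAR) = 1.9402 × 1.021104 / 1.0396835 = 1.905528.

1.9055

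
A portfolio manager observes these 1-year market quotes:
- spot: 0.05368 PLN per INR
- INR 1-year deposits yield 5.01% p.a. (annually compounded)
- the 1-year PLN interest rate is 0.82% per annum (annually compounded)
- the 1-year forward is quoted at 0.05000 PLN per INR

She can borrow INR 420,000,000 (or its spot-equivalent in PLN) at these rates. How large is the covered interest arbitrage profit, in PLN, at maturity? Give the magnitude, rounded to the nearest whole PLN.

T = 1 year.
Keep in INR, deliver into the forward: 420,000,000·1.050100·0.05000 = PLN 22,052,100.00.
Swap to PLN now, deposit: 420,000,000·0.05368·1.008200 = PLN 22,730,473.92.
The quoted forward undervalues INR, so borrow INR, convert to PLN at spot, deposit the PLN at 0.82%, and buy INR forward at 0.05000 to cover the loan.
The gap between the two covered legs is PLN 678,374.

PLN 678,374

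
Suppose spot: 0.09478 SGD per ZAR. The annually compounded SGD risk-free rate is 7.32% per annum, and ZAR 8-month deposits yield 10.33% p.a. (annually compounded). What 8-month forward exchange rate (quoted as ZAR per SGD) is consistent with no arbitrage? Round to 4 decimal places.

10.7471

T = 8/12 years.
SGD accumulates by (1 + 0.0732)^(8/12) = 1.04822322.
ZAR growth factor: (1 + 0.1033)^(8/12) = 1.06773238.
Forward (SGD per ZAR) = 0.09478 × 1.04822322 / 1.06773238 = 0.093048219.
Invert for ZAR per SGD: 1 / 0.093048219 = 10.7471.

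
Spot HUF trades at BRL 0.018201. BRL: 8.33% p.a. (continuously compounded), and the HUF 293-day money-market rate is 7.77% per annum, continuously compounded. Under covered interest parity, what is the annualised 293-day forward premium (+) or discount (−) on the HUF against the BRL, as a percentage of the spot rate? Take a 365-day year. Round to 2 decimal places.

+0.56%

T = 293/365 years.
CIP forward (BRL per HUF) = 0.018201 × 1.0691546/1.0643591 = 0.018283005.
Annualised premium = (F − S)/S × (1/T) = (0.018283005 − 0.018201)/0.018201 ÷ (293/365) = 0.56%.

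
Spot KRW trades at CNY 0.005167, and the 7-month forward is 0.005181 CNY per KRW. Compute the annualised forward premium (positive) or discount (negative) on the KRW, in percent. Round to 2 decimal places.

T = 7/12 years.
Period premium: (0.005181 − 0.005167)/0.005167 = 0.0027095.
×(1/T) gives 0.46% p.a.

+0.46%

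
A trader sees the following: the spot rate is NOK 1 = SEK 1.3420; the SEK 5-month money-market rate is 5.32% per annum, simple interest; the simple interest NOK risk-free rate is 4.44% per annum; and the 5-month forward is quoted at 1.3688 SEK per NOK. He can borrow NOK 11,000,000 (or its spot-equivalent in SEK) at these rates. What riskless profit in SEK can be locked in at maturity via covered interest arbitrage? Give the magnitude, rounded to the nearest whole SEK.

SEK 246,126

T = 5/12 years.
Keep in NOK, deliver into the forward: 11,000,000·1.018500·1.3688 = SEK 15,335,350.80.
Swap to SEK now, deposit: 11,000,000·1.3420·1.0221666667 = SEK 15,089,224.33.
The quoted forward overvalues NOK, so borrow SEK, buy NOK at spot, deposit the NOK at 4.44%, and sell the proceeds forward at 1.3688.
Profit = 15,335,350.80 − 15,089,224.33 = SEK 246,126.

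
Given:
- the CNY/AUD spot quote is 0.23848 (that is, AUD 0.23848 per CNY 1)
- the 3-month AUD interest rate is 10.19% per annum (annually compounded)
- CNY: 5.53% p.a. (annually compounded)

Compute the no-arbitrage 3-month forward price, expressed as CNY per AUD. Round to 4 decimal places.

T = 3/12 years.
Growth of 1 AUD over T: (1 + 0.1019)^(3/12) = 1.0245556.
Growth of 1 CNY over T: (1 + 0.0553)^(3/12) = 1.0135472.
So F = 0.23848 × 1.0245556 / 1.0135472 = 0.2410702 (AUD/CNY).
Quoted the other way: 1/0.2410702 = 4.1482 CNY per AUD.

4.1482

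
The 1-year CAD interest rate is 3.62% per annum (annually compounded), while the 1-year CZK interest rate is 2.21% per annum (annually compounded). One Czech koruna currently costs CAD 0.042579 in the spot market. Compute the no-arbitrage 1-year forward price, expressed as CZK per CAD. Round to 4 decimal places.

23.1662

T = 1 year.
CAD accumulates by (1 + 0.0362)^1 = 1.036200.
CZK growth factor: (1 + 0.0221)^1 = 1.022100.
Forward (CAD per CZK) = 0.042579 × 1.036200 / 1.022100 = 0.043166383.
Quoted the other way: 1/0.043166383 = 23.1662 CZK per CAD.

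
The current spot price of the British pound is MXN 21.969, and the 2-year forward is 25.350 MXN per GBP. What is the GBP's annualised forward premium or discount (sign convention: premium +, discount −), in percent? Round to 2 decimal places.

T = 2 years.
Period premium: (25.350 − 21.969)/21.969 = 0.1538987.
Per annum: 0.1538987 / 2 = 0.076949 = 7.69%.

+7.69%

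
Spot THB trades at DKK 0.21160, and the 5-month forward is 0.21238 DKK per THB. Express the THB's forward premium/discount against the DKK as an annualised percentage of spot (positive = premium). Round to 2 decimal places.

T = 5/12 years.
Period premium: (0.21238 − 0.2116)/0.2116 = 0.0036862.
Annualise by dividing by T: 0.0036862 / (5/12) = 0.008847 → 0.88%.

+0.88%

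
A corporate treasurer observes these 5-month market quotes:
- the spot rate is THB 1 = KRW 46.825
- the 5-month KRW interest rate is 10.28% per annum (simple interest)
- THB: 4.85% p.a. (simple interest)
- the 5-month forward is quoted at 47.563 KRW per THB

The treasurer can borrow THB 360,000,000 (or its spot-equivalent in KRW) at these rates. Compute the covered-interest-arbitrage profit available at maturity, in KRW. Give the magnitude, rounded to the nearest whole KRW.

KRW 110,340,675

T = 5/12 years.
Keep in THB, deliver into the forward: 360,000,000·1.020208333333·47.563 = KRW 17,468,700,824.99.
Swap to KRW now, deposit: 360,000,000·46.825·1.042833333333 = KRW 17,579,041,499.99.
The quoted forward undervalues THB, so borrow THB, convert to KRW at spot, deposit the KRW at 10.28%, and buy THB forward at 47.563 to cover the loan.
The gap between the two covered legs is KRW 110,340,675.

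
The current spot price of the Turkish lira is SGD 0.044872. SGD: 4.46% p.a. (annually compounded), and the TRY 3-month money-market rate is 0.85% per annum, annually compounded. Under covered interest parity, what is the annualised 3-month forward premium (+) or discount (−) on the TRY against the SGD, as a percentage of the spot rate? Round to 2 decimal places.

+3.53%

T = 3/12 years.
CIP forward (SGD per TRY) = 0.044872 × 1.0109682/1.0021183 = 0.045268273.
(F − S)/S ÷ T = (0.045268273 − 0.044872)/0.044872/(3/12) = 0.035325 → 3.53%.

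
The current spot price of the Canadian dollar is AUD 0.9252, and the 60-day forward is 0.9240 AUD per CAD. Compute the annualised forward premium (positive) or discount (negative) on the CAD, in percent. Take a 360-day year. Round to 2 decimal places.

T = 60/360 years.
CAD trades forward at -0.12970% vs spot over the period.
Per annum: -0.0012970 / (60/360) = -0.007782 = -0.78%.

-0.78%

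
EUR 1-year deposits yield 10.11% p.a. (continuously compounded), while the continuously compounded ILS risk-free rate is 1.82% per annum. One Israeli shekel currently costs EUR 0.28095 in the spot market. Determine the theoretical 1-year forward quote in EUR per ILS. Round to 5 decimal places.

0.30523

T = 1 year.
Growth of 1 EUR over T: e^(0.1011×1) = 1.1063873.
ILS accumulates by e^(0.0182×1) = 1.0183666.
CIP: F = S · (grow EUR)/(grow ILS) = 0.28095 × 1.1063873/1.0183666 = 0.3052334 EUR per ILS.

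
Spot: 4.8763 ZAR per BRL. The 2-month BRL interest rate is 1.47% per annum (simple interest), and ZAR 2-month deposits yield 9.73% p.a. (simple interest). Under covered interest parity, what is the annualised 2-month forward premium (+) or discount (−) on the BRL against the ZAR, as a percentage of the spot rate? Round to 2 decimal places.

T = 2/12 years.
CIP forward (ZAR per BRL) = 4.8763 × 1.0162167/1.002450 = 4.9432665.
(F − S)/S ÷ T = (4.9432665 − 4.8763)/4.8763/(2/12) = 0.082398 → 8.24%.

+8.24%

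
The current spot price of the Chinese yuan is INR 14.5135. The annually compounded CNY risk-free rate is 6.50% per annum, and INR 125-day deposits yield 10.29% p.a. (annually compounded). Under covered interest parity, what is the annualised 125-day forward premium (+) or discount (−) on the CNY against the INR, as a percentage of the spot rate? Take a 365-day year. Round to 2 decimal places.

+3.52%

T = 125/365 years.
No-arbitrage forward: 14.5135 × 1.034111 / 1.021801 = 14.6883493 INR/CNY.
(F − S)/S ÷ T = (14.6883493 − 14.5135)/14.5135/(125/365) = 0.035178 → 3.52%.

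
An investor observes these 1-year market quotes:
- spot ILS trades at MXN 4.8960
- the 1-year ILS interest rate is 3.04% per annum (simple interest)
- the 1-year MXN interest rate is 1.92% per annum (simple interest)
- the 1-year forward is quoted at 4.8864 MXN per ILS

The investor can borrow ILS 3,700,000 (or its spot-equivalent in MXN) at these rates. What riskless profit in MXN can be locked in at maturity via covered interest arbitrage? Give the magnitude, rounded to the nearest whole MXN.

T = 1 year.
Route A — deposit ILS, sell forward: 3,700,000 × 1.030400 × 4.8864 = MXN 18,629,302.27.
Route B — convert at spot, deposit MXN: 3,700,000 × 4.8960 × 1.019200 = MXN 18,463,011.84.
The quoted forward overvalues ILS, so borrow MXN, buy ILS at spot, deposit the ILS at 3.04%, and sell the proceeds forward at 4.8864.
Arbitrage profit = |18,629,302.27 − 18,463,011.84| = MXN 166,290.

MXN 166,290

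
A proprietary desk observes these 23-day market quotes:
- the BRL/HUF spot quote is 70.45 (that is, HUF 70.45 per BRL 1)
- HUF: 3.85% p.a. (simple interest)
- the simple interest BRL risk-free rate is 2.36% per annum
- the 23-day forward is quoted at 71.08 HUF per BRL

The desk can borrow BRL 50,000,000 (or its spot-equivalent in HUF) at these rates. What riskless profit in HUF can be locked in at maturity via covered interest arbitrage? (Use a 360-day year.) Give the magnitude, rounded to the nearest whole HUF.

T = 23/360 years.
Keep in BRL, deliver into the forward: 50,000,000·1.001507777778·71.08 = HUF 3,559,358,642.22.
Swap to HUF now, deposit: 50,000,000·70.45·1.002459722222 = HUF 3,531,164,371.53.
The quoted forward overvalues BRL, so borrow HUF, buy BRL at spot, deposit the BRL at 2.36%, and sell the proceeds forward at 71.08.
Arbitrage profit = |3,559,358,642.22 − 3,531,164,371.53| = HUF 28,194,271.

HUF 28,194,271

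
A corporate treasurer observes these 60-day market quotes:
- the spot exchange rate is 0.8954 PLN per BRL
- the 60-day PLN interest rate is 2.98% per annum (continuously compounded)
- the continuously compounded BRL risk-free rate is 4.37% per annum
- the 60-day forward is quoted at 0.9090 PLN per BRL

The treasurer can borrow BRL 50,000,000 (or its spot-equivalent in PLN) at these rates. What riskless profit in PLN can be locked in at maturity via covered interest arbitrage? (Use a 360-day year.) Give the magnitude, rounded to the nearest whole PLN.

PLN 789,325

T = 60/360 years.
Invest the BRL and cover forward: 50,000,000 × 1.0073099213 × 0.9090 = PLN 45,782,235.92.
Convert at spot and invest in PLN: 50,000,000 × 0.8954 × 1.004979021 = PLN 44,992,910.77.
The quoted forward overvalues BRL, so borrow PLN, buy BRL at spot, deposit the BRL at 4.37%, and sell the proceeds forward at 0.9090.
Arbitrage profit = |45,782,235.92 − 44,992,910.77| = PLN 789,325.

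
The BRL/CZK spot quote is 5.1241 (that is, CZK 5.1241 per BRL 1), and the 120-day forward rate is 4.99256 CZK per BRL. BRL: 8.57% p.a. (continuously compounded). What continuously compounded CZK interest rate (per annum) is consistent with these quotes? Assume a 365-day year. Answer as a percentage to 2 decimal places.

T = 120/365 years.
By CIP, F/S equals the CZK-to-BRL growth ratio: 4.99256/5.1241 = 0.9743292.
The BRL side grows by e^(0.0857×120/365) = 1.028576.
That pins the CZK growth at 1.0021716.
Take logs: ln 1.0021716 / (120/365) = 0.006598, so 0.66%.

0.66%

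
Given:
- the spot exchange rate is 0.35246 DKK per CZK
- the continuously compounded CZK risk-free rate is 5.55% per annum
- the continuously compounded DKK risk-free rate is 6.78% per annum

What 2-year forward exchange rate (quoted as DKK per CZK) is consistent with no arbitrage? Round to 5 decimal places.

T = 2 years.
DKK accumulates by e^(0.0678×2) = 1.1452237.
CZK accumulates by e^(0.0555×2) = 1.1173949.
CIP: F = S · (grow DKK)/(grow CZK) = 0.35246 × 1.1452237/1.1173949 = 0.3612380 DKK per CZK.

0.36124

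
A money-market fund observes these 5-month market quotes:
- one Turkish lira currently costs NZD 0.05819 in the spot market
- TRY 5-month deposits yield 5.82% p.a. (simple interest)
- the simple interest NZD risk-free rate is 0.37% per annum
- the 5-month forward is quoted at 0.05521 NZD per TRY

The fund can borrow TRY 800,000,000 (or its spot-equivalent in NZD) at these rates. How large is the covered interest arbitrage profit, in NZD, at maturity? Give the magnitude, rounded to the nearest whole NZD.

NZD 1,384,694

T = 5/12 years.
Route A — deposit TRY, sell forward: 800,000,000 × 1.024250 × 0.05521 = NZD 45,239,074.00.
Route B — convert at spot, deposit NZD: 800,000,000 × 0.05819 × 1.0015416667 = NZD 46,623,767.67.
The quoted forward undervalues TRY, so borrow TRY, convert to NZD at spot, deposit the NZD at 0.37%, and buy TRY forward at 0.05521 to cover the loan.
The gap between the two covered legs is NZD 1,384,694.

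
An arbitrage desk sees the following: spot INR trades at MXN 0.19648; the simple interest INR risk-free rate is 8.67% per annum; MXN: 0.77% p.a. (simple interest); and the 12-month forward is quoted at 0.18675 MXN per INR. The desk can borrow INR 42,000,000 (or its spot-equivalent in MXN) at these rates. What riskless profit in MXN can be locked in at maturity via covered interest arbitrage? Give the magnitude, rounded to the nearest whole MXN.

MXN 207,830

T = 1 year.
Invest the INR and cover forward: 42,000,000 × 1.086700 × 0.18675 = MXN 8,523,531.45.
Convert at spot and invest in MXN: 42,000,000 × 0.19648 × 1.007700 = MXN 8,315,701.63.
The quoted forward overvalues INR, so borrow MXN, buy INR at spot, deposit the INR at 8.67%, and sell the proceeds forward at 0.18675.
Profit = 8,523,531.45 − 8,315,701.63 = MXN 207,830.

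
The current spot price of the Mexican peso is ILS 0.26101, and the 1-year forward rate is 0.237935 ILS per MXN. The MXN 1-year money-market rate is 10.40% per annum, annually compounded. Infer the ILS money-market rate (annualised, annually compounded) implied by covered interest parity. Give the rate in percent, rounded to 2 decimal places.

T = 1 year.
By CIP, F/S equals the ILS-to-MXN growth ratio: 0.237935/0.26101 = 0.9115934.
MXN growth factor: (1 + 0.1040)^1 = 1.104000.
That pins the ILS growth at 1.0063991.
Annualise: 1.0063991^(1/1) − 1 = 0.006399 = 0.64%.

0.64%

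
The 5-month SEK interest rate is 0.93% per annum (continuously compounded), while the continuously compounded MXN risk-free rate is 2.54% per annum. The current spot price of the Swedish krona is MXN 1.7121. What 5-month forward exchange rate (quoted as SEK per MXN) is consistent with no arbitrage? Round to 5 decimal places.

T = 5/12 years.
MXN accumulates by e^(0.0254×5/12) = 1.0106395.
SEK growth factor: e^(0.0093×5/12) = 1.0038825.
CIP: F = S · (grow MXN)/(grow SEK) = 1.7121 × 1.0106395/1.0038825 = 1.723624 MXN per SEK.
Invert for SEK per MXN: 1 / 1.723624 = 0.58017.

0.58017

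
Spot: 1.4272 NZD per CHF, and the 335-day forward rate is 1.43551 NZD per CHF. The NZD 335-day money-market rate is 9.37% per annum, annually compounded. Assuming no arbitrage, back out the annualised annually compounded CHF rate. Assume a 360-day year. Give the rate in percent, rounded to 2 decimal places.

T = 335/360 years.
By CIP, F/S equals the NZD-to-CHF growth ratio: 1.43551/1.4272 = 1.0058226.
The NZD side grows by (1 + 0.0937)^(335/360) = 1.0869184.
So the CHF growth factor = 1.0806263.
r = 1.0806263^(360/335) − 1 = 0.086898 → 8.69%.

8.69%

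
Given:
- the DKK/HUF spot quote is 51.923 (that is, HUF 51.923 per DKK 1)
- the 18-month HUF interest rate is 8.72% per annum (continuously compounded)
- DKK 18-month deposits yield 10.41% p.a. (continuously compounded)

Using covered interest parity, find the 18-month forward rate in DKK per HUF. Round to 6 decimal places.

0.019754

T = 18/12 years.
HUF accumulates by e^(0.0872×18/12) = 1.1397398.
Growth of 1 DKK over T: e^(0.1041×18/12) = 1.1690015.
So F = 51.923 × 1.1397398 / 1.1690015 = 50.62330 (HUF/DKK).
Invert for DKK per HUF: 1 / 50.62330 = 0.019754.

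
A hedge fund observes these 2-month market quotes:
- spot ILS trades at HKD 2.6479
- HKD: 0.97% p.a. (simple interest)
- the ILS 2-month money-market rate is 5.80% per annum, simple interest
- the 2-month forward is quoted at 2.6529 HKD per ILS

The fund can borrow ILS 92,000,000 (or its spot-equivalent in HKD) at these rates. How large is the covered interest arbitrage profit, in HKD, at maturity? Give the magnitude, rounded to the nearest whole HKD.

T = 2/12 years.
Keep in ILS, deliver into the forward: 92,000,000·1.00966666667·2.6529 = HKD 246,426,112.40.
Swap to HKD now, deposit: 92,000,000·2.6479·1.00161666667 = HKD 244,000,630.99.
The quoted forward overvalues ILS, so borrow HKD, buy ILS at spot, deposit the ILS at 5.80%, and sell the proceeds forward at 2.6529.
Arbitrage profit = |246,426,112.40 − 244,000,630.99| = HKD 2,425,481.

HKD 2,425,481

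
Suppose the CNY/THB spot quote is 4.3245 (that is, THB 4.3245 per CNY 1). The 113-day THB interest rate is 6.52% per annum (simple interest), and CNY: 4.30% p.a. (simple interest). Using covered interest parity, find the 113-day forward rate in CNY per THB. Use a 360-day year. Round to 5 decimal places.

0.22966

T = 113/360 years.
THB growth factor: 1 + 0.0652×113/360 = 1.0204656.
CNY growth factor: 1 + 0.0430×113/360 = 1.0134972.
Forward (THB per CNY) = 4.3245 × 1.0204656 / 1.0134972 = 4.354234.
Invert for CNY per THB: 1 / 4.354234 = 0.22966.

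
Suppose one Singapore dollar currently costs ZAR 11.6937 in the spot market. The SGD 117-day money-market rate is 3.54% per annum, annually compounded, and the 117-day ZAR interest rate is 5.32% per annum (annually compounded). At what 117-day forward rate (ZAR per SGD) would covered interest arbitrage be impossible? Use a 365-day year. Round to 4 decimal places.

T = 117/365 years.
ZAR accumulates by (1 + 0.0532)^(117/365) = 1.01675381.
SGD growth factor: (1 + 0.0354)^(117/365) = 1.01121357.
Forward (ZAR per SGD) = 11.6937 × 1.01675381 / 1.01121357 = 11.757767.

11.7578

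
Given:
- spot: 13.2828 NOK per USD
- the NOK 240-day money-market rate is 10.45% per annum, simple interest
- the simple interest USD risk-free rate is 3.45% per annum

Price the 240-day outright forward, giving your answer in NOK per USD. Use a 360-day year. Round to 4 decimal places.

T = 240/360 years.
NOK growth factor: 1 + 0.1045×240/360 = 1.06966667.
USD accumulates by 1 + 0.0345×240/360 = 1.023000.
So F = 13.2828 × 1.06966667 / 1.023000 = 13.888728 (NOK/USD).

13.8887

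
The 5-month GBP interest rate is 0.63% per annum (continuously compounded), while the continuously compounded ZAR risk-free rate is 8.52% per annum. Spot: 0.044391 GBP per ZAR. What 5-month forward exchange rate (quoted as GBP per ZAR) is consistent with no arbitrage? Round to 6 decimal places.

0.042955

T = 5/12 years.
Growth of 1 GBP over T: e^(0.0063×5/12) = 1.0026284.
ZAR growth factor: e^(0.0852×5/12) = 1.0361376.
Forward (GBP per ZAR) = 0.044391 × 1.0026284 / 1.0361376 = 0.04295537.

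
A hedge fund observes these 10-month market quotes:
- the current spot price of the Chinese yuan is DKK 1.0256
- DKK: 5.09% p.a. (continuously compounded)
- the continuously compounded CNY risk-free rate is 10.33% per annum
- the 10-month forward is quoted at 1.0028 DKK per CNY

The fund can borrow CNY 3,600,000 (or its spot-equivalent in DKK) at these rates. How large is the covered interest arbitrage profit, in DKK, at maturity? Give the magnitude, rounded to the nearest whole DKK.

DKK 82,478

T = 10/12 years.
Route A — deposit CNY, sell forward: 3,600,000 × 1.089897149 × 1.0028 = DKK 3,934,615.90.
Route B — convert at spot, deposit DKK: 3,600,000 × 1.0256 × 1.043329109 = DKK 3,852,138.00.
The quoted forward overvalues CNY, so borrow DKK, buy CNY at spot, deposit the CNY at 10.33%, and sell the proceeds forward at 1.0028.
The gap between the two covered legs is DKK 82,478.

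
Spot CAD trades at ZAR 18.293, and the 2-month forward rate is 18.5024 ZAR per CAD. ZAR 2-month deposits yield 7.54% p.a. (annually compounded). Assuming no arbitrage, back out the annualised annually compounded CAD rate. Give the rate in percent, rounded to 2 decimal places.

T = 2/12 years.
F/S = 18.5024/18.293 = 1.0114470 = (growth of ZAR) / (growth of CAD).
ZAR growth factor: (1 + 0.0754)^(2/12) = 1.0121891.
That pins the CAD growth at 1.0007337.
r = 1.0007337^(12/2) − 1 = 0.004410 → 0.44%.

0.44%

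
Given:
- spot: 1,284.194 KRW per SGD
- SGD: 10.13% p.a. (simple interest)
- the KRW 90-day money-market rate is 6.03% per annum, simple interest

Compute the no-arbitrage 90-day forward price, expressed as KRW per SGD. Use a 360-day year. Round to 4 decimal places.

T = 90/360 years.
KRW growth factor: 1 + 0.0603×90/360 = 1.015075.
Growth of 1 SGD over T: 1 + 0.1013×90/360 = 1.025325.
So F = 1284.194 × 1.015075 / 1.025325 = 1271.356131 (KRW/SGD).

1271.3561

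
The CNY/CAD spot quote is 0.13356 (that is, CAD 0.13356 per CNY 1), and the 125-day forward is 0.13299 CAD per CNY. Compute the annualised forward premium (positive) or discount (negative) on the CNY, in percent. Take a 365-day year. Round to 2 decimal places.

-1.25%

T = 125/365 years.
CNY trades forward at -0.42677% vs spot over the period.
Per annum: -0.0042677 / (125/365) = -0.012462 = -1.25%.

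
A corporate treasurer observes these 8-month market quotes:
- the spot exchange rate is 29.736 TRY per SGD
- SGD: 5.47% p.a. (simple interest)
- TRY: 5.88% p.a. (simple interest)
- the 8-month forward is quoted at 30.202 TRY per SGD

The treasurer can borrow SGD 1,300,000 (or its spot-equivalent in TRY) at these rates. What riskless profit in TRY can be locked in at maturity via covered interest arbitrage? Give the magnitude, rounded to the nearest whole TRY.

TRY 522,230

T = 8/12 years.
Route A — deposit SGD, sell forward: 1,300,000 × 1.0364666667 × 30.202 = TRY 40,694,376.15.
Route B — convert at spot, deposit TRY: 1,300,000 × 29.736 × 1.039200 = TRY 40,172,146.56.
The quoted forward overvalues SGD, so borrow TRY, buy SGD at spot, deposit the SGD at 5.47%, and sell the proceeds forward at 30.202.
Profit = 40,694,376.15 − 40,172,146.56 = TRY 522,230.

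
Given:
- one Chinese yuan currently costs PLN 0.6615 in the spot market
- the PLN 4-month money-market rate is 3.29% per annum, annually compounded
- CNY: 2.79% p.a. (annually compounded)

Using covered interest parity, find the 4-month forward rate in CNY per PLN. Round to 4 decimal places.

T = 4/12 years.
PLN growth factor: (1 + 0.0329)^(4/12) = 1.0108486.
Growth of 1 CNY over T: (1 + 0.0279)^(4/12) = 1.0092148.
Forward (PLN per CNY) = 0.6615 × 1.0108486 / 1.0092148 = 0.6625709.
Quoted the other way: 1/0.6625709 = 1.5093 CNY per PLN.

1.5093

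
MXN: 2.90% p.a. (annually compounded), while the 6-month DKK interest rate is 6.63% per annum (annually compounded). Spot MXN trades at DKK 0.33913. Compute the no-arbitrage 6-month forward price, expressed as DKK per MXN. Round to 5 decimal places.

0.34522

T = 6/12 years.
DKK accumulates by (1 + 0.0663)^(6/12) = 1.032618.
MXN accumulates by (1 + 0.0290)^(6/12) = 1.0143964.
So F = 0.33913 × 1.032618 / 1.0143964 = 0.3452218 (DKK/MXN).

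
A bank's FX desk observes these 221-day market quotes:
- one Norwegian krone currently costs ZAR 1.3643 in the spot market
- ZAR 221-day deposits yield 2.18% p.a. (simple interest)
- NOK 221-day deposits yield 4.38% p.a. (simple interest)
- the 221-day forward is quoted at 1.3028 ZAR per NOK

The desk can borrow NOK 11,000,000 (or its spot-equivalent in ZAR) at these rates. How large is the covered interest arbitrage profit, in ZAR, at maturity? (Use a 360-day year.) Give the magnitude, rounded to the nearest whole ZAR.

T = 221/360 years.
Route A — deposit NOK, sell forward: 11,000,000 × 1.0268883333 × 1.3028 = ZAR 14,716,131.33.
Route B — convert at spot, deposit ZAR: 11,000,000 × 1.3643 × 1.0133827778 = ZAR 15,208,139.36.
The quoted forward undervalues NOK, so borrow NOK, convert to ZAR at spot, deposit the ZAR at 2.18%, and buy NOK forward at 1.3028 to cover the loan.
Profit = 15,208,139.36 − 14,716,131.33 = ZAR 492,008.

ZAR 492,008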